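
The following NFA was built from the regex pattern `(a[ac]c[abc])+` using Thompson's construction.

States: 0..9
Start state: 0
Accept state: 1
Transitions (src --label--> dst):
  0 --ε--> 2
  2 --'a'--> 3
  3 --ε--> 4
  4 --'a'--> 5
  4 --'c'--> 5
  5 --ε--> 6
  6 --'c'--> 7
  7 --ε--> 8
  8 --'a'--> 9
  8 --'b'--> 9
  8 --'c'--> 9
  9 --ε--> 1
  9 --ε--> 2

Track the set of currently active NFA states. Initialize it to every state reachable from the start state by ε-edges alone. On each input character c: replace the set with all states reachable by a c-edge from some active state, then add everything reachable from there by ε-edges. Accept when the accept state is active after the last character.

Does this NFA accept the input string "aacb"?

Answer: ACCEPT

Trace:
initial (ε-close {0}): {0,2}
'a' @ 1: {3,4}
'a' @ 2: {5,6}
'c' @ 3: {7,8}
'b' @ 4: {1,2,9}  (accept∈set)
end set {1,2,9} — state 1 in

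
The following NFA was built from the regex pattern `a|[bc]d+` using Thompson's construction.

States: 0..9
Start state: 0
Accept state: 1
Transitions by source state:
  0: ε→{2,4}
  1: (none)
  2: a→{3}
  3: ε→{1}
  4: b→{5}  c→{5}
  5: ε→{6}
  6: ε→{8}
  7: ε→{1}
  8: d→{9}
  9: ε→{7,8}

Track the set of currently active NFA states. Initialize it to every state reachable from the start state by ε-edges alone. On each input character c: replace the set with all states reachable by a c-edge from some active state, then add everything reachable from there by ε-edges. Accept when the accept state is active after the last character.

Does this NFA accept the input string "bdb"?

initial (ε-close {0}): {0,2,4}
'b' @ 1: {5,6,8}
'd' @ 2: {1,7,8,9}  (accept∈set)
'b' @ 3: {}  — dead — no transitions
after full input: {}  (accept=1 not in)

Answer: REJECT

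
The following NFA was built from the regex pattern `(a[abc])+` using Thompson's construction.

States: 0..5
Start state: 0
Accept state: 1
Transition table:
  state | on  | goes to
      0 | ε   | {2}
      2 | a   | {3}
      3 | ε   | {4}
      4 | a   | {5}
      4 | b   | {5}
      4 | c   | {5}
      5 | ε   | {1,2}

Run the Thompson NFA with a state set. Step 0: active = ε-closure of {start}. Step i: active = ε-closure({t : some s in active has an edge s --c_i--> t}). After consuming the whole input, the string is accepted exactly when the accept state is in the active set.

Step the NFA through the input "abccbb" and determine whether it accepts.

Answer: REJECT

Steps:
start: ε-closure({0}) = {0,2}
'a' @ 1: {3,4}
'b' @ 2: {1,2,5}  [accepting]
'c' @ 3: {}  — state set empty
rest 'cbb' ignored (set empty)
final: {}; accept 1 not in set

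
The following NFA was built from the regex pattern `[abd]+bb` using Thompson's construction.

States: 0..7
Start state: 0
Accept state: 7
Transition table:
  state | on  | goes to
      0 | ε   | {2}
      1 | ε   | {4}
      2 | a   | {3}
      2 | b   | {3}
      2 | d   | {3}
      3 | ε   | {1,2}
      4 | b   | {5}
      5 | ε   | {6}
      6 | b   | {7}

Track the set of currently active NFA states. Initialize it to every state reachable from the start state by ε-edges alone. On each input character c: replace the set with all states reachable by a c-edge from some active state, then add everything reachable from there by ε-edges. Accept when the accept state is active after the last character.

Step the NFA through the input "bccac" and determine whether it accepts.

Answer: REJECT

Steps:
initial (ε-close {0}): {0,2}
'b' @ 1: {1,2,3,4}
'c' @ 2: {}  — no active states
rest 'cac' ignored (set empty)
end set {} — state 7 not in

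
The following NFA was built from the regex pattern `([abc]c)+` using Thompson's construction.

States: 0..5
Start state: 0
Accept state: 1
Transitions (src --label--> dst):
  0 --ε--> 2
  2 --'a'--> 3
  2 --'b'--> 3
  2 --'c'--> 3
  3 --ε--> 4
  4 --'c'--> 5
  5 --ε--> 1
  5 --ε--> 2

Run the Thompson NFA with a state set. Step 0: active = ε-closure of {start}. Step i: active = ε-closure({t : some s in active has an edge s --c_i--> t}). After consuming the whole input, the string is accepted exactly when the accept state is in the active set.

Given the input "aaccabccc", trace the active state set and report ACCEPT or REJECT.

start: ε-closure({0}) = {0,2}
'a' @ 1: {3,4}
'a' @ 2: {}  — state set empty
rest 'ccabccc' ignored (set empty)
end set {} — state 1 not in

Answer: REJECT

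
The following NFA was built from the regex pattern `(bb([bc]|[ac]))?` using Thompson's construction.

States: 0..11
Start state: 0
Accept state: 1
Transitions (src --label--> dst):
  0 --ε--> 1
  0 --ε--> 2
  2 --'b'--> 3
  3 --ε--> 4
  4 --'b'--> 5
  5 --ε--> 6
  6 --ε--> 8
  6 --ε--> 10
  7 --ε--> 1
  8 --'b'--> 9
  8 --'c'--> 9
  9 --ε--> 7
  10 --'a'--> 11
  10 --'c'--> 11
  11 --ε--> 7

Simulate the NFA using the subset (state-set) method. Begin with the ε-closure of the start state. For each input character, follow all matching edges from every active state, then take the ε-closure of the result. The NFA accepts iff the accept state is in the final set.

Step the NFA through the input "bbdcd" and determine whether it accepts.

Answer: REJECT

Derivation:
S₀ = ε-closure({0}) = {0,1,2}
'b' @ 1: {3,4}
'b' @ 2: {5,6,8,10}
'd' @ 3: {}  — no active states
rest 'cd' ignored (set empty)
end set {} — state 1 not in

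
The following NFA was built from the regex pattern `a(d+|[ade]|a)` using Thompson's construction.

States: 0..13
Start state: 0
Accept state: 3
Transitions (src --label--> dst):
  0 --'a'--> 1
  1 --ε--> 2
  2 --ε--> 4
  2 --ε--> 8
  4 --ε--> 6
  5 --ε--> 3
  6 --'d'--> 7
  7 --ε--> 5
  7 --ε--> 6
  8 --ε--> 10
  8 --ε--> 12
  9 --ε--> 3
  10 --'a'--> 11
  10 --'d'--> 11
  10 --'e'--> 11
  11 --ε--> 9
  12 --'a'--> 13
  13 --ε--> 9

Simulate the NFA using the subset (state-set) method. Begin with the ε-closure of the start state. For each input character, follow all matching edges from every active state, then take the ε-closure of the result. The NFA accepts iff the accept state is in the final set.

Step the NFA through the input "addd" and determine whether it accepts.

start: ε-closure({0}) = {0}
'a' @ 1: {1,2,4,6,8,10,12}
'd' @ 2: {3,5,6,7,9,11}  (accept∈set)
'd' @ 3: {3,5,6,7}  (accept∈set)
'd' @ 4: {3,5,6,7}  (accept∈set)
final: {3,5,6,7}; accept 3 in set

Answer: ACCEPT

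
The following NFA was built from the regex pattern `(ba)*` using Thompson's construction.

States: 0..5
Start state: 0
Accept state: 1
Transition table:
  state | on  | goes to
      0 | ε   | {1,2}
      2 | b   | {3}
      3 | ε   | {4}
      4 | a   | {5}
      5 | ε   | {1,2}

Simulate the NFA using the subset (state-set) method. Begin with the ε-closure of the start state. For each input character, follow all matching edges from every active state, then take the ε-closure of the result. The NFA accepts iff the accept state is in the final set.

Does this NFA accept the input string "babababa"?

Answer: ACCEPT

Trace:
S₀ = ε-closure({0}) = {0,1,2}
'b' @ 1: {3,4}
'a' @ 2: {1,2,5}  ✓accept
'b' @ 3: {3,4}
'a' @ 4: {1,2,5}  ✓accept
'b' @ 5: {3,4}
'a' @ 6: {1,2,5}  ✓accept
'b' @ 7: {3,4}
'a' @ 8: {1,2,5}  ✓accept
final: {1,2,5}; accept 1 in set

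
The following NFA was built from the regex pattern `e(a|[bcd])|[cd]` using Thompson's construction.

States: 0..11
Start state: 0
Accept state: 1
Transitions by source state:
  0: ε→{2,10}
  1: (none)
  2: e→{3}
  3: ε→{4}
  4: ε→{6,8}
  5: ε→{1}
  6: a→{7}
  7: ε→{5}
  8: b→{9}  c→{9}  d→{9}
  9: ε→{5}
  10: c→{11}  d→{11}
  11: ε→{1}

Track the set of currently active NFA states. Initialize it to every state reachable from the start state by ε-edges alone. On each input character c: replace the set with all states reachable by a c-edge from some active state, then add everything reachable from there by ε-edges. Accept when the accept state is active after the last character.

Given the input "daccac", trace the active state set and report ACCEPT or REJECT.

S₀ = ε-closure({0}) = {0,2,10}
'd' @ 1: {1,11}  [accepting]
'a' @ 2: {}  — state set empty
rest 'ccac' ignored (set empty)
after full input: {}  (accept=1 not in)

Answer: REJECT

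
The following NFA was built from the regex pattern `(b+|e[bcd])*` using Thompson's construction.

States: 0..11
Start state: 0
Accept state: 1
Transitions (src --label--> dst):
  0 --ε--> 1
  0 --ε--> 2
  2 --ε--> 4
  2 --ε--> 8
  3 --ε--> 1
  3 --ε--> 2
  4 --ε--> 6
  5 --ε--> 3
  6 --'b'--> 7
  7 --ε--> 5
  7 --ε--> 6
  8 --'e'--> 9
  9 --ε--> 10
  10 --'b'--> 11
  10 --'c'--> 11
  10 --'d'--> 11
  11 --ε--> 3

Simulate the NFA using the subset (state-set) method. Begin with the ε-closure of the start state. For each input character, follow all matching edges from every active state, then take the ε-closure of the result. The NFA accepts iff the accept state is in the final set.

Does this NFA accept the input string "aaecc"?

S₀ = ε-closure({0}) = {0,1,2,4,6,8}
'a' @ 1: {}  — no active states
rest 'aecc' ignored (set empty)
end set {} — state 1 not in

Answer: REJECT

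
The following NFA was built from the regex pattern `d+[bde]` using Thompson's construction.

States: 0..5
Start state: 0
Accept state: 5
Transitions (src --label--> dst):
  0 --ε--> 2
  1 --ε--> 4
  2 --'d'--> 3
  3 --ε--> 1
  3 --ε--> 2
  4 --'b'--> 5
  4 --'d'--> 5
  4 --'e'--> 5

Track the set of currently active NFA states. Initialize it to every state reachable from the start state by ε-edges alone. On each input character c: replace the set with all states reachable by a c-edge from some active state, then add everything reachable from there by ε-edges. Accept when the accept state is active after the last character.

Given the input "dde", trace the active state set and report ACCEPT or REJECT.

S₀ = ε-closure({0}) = {0,2}
'd' @ 1: {1,2,3,4}
'd' @ 2: {1,2,3,4,5}  [accepting]
'e' @ 3: {5}  [accepting]
end set {5} — state 5 in

Answer: ACCEPT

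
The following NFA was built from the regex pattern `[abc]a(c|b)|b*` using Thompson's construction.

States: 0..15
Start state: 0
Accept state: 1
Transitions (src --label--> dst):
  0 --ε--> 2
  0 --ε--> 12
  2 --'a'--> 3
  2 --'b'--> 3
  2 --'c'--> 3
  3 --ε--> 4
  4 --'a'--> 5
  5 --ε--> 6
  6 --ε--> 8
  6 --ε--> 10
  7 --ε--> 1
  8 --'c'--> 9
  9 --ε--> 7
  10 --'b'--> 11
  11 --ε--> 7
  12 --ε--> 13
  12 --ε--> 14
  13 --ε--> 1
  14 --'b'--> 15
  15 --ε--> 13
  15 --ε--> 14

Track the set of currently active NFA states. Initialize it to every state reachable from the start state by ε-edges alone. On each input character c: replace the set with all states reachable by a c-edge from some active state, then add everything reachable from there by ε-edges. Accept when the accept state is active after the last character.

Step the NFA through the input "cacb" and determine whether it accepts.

S₀ = ε-closure({0}) = {0,1,2,12,13,14}
'c' @ 1: {3,4}
'a' @ 2: {5,6,8,10}
'c' @ 3: {1,7,9}  [accepting]
'b' @ 4: {}  — dead — no transitions
after full input: {}  (accept=1 not in)

Answer: REJECT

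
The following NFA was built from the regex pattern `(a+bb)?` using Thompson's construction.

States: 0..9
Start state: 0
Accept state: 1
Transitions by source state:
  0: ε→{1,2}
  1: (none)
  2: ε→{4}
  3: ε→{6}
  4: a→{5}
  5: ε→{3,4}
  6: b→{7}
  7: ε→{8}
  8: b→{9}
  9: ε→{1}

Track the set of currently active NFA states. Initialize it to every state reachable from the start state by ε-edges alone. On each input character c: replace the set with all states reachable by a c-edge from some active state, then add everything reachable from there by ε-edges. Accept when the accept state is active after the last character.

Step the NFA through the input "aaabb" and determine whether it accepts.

Answer: ACCEPT

Derivation:
start: ε-closure({0}) = {0,1,2,4}
'a' @ 1: {3,4,5,6}
'a' @ 2: {3,4,5,6}
'a' @ 3: {3,4,5,6}
'b' @ 4: {7,8}
'b' @ 5: {1,9}  [accepting]
after full input: {1,9}  (accept=1 in)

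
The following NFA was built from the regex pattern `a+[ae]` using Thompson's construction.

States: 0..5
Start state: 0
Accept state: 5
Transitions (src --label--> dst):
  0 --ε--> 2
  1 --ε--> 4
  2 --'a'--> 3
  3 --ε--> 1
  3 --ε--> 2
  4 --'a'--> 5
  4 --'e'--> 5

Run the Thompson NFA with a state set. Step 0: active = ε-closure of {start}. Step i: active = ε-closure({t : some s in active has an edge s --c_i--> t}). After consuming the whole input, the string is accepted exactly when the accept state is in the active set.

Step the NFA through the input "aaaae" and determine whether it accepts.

Answer: ACCEPT

Trace:
initial (ε-close {0}): {0,2}
'a' @ 1: {1,2,3,4}
'a' @ 2: {1,2,3,4,5}  (accept∈set)
'a' @ 3: {1,2,3,4,5}  (accept∈set)
'a' @ 4: {1,2,3,4,5}  (accept∈set)
'e' @ 5: {5}  (accept∈set)
final: {5}; accept 5 in set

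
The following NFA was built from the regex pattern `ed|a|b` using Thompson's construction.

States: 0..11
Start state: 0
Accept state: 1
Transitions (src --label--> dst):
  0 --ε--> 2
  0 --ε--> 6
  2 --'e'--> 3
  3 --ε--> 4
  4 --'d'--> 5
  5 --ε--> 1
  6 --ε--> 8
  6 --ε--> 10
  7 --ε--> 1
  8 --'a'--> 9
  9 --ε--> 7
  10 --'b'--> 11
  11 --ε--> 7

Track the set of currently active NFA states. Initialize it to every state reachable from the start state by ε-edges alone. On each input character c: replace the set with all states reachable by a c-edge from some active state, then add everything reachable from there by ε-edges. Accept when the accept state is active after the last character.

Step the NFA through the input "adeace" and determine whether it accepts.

S₀ = ε-closure({0}) = {0,2,6,8,10}
'a' @ 1: {1,7,9}  (accept∈set)
'd' @ 2: {}  — no active states
rest 'eace' ignored (set empty)
final: {}; accept 1 not in set

Answer: REJECT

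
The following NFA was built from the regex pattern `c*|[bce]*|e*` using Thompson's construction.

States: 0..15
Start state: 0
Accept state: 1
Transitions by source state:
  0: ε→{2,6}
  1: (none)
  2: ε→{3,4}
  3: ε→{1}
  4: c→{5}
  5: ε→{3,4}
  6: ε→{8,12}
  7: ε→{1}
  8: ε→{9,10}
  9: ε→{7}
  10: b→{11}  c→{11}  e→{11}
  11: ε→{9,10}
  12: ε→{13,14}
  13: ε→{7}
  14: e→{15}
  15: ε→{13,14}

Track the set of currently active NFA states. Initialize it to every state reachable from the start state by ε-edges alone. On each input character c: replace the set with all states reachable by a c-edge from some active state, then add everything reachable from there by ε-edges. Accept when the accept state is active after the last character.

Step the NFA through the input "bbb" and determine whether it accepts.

S₀ = ε-closure({0}) = {0,1,2,3,4,6,7,8,9,10,12,13,14}
'b' @ 1: {1,7,9,10,11}  [accepting]
'b' @ 2: {1,7,9,10,11}  [accepting]
'b' @ 3: {1,7,9,10,11}  [accepting]
after full input: {1,7,9,10,11}  (accept=1 in)

Answer: ACCEPT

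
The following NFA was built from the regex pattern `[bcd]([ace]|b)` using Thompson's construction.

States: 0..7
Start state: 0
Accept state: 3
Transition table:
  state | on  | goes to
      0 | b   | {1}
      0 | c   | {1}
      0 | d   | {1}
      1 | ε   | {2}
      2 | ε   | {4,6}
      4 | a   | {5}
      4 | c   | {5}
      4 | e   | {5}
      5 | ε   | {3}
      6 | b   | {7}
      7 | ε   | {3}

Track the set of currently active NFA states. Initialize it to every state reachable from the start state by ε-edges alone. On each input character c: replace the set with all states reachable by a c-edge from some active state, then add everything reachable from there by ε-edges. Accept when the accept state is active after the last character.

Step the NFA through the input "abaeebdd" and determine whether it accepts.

Answer: REJECT

Steps:
S₀ = ε-closure({0}) = {0}
'a' @ 1: {}  — dead — no transitions
rest 'baeebdd' ignored (set empty)
final: {}; accept 3 not in set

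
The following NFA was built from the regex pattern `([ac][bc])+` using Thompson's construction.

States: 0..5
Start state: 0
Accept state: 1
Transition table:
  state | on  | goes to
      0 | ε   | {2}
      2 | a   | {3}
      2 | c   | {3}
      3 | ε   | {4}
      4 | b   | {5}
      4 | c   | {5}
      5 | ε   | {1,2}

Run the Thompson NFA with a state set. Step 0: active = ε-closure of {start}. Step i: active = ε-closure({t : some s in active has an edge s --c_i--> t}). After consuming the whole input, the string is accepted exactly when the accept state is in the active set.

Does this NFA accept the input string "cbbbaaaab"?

start: ε-closure({0}) = {0,2}
'c' @ 1: {3,4}
'b' @ 2: {1,2,5}  [accepting]
'b' @ 3: {}  — dead — no transitions
rest 'baaaab' ignored (set empty)
after full input: {}  (accept=1 not in)

Answer: REJECT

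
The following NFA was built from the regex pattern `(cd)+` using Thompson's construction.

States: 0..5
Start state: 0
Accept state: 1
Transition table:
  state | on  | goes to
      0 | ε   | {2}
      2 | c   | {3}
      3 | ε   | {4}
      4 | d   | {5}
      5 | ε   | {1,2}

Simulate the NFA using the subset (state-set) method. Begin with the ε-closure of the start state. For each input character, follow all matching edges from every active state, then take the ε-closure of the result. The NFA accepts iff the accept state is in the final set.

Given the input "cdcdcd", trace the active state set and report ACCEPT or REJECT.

initial (ε-close {0}): {0,2}
'c' @ 1: {3,4}
'd' @ 2: {1,2,5}  [accepting]
'c' @ 3: {3,4}
'd' @ 4: {1,2,5}  [accepting]
'c' @ 5: {3,4}
'd' @ 6: {1,2,5}  [accepting]
final: {1,2,5}; accept 1 in set

Answer: ACCEPT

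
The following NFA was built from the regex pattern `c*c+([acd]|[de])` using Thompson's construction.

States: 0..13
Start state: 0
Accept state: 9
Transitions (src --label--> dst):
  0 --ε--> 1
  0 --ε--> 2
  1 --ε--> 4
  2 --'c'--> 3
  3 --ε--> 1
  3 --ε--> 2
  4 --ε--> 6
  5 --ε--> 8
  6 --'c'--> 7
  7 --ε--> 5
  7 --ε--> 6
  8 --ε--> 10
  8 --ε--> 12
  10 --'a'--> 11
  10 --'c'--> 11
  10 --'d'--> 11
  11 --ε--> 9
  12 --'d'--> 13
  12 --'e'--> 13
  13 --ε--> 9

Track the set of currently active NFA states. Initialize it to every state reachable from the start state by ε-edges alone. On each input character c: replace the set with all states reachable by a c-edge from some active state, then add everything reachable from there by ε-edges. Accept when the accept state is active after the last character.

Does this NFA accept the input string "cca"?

start: ε-closure({0}) = {0,1,2,4,6}
'c' @ 1: {1,2,3,4,5,6,7,8,10,12}
'c' @ 2: {1,2,3,4,5,6,7,8,9,10,11,12}  ✓accept
'a' @ 3: {9,11}  ✓accept
end set {9,11} — state 9 in

Answer: ACCEPT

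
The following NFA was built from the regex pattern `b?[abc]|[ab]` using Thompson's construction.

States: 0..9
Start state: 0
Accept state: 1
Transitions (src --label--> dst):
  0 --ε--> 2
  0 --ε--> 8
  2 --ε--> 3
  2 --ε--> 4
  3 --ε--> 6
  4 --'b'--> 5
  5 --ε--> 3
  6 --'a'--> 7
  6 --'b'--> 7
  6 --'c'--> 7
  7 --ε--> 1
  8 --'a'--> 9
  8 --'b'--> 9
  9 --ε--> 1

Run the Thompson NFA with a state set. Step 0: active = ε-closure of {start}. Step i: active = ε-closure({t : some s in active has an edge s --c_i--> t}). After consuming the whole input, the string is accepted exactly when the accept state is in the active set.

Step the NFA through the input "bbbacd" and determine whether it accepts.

Answer: REJECT

Steps:
S₀ = ε-closure({0}) = {0,2,3,4,6,8}
'b' @ 1: {1,3,5,6,7,9}  [accepting]
'b' @ 2: {1,7}  [accepting]
'b' @ 3: {}  — state set empty
rest 'acd' ignored (set empty)
after full input: {}  (accept=1 not in)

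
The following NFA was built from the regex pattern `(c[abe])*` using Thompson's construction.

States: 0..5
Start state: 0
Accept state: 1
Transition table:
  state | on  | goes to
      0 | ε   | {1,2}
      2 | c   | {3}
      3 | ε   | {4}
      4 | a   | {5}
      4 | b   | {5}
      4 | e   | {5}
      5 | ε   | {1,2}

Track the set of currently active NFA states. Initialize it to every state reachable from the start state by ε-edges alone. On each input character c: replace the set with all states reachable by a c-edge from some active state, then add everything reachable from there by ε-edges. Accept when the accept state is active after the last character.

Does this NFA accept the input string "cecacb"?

initial (ε-close {0}): {0,1,2}
'c' @ 1: {3,4}
'e' @ 2: {1,2,5}  (accept∈set)
'c' @ 3: {3,4}
'a' @ 4: {1,2,5}  (accept∈set)
'c' @ 5: {3,4}
'b' @ 6: {1,2,5}  (accept∈set)
after full input: {1,2,5}  (accept=1 in)

Answer: ACCEPT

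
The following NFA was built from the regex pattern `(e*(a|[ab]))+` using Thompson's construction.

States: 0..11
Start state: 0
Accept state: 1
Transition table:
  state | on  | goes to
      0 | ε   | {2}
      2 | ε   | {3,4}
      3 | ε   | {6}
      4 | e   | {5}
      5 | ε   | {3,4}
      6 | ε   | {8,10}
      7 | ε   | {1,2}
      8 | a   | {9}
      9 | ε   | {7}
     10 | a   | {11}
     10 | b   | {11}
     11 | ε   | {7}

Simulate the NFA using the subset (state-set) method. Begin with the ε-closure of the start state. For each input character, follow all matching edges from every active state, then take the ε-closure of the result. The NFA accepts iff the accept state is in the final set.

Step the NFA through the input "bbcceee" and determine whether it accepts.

initial (ε-close {0}): {0,2,3,4,6,8,10}
'b' @ 1: {1,2,3,4,6,7,8,10,11}  ✓accept
'b' @ 2: {1,2,3,4,6,7,8,10,11}  ✓accept
'c' @ 3: {}  — dead — no transitions
rest 'ceee' ignored (set empty)
end set {} — state 1 not in

Answer: REJECT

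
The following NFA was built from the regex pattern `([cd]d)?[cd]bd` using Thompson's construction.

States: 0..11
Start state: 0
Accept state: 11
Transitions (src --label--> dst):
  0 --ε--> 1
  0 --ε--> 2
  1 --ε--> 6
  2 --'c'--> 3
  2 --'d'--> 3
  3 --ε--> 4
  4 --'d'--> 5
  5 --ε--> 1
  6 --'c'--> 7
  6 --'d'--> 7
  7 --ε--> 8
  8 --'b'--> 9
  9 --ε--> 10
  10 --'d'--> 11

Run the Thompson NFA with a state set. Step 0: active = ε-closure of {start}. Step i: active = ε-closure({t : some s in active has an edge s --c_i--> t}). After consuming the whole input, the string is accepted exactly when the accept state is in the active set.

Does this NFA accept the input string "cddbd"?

Answer: ACCEPT

Trace:
S₀ = ε-closure({0}) = {0,1,2,6}
'c' @ 1: {3,4,7,8}
'd' @ 2: {1,5,6}
'd' @ 3: {7,8}
'b' @ 4: {9,10}
'd' @ 5: {11}  ✓accept
final: {11}; accept 11 in set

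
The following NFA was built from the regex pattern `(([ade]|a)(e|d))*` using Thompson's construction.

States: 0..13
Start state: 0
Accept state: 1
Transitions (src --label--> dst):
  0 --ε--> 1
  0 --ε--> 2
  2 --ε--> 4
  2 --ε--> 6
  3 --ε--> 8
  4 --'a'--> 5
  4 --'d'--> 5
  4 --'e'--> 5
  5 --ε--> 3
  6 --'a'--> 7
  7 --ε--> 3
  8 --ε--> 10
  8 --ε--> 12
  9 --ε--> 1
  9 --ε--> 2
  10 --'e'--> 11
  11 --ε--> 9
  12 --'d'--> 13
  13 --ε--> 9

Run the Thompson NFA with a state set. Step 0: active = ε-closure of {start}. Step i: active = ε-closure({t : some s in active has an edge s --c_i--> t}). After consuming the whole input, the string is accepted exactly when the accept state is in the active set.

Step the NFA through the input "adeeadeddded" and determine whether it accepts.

Answer: ACCEPT

Trace:
start: ε-closure({0}) = {0,1,2,4,6}
'a' @ 1: {3,5,7,8,10,12}
'd' @ 2: {1,2,4,6,9,13}  ✓accept
'e' @ 3: {3,5,8,10,12}
'e' @ 4: {1,2,4,6,9,11}  ✓accept
'a' @ 5: {3,5,7,8,10,12}
'd' @ 6: {1,2,4,6,9,13}  ✓accept
'e' @ 7: {3,5,8,10,12}
'd' @ 8: {1,2,4,6,9,13}  ✓accept
'd' @ 9: {3,5,8,10,12}
'd' @ 10: {1,2,4,6,9,13}  ✓accept
'e' @ 11: {3,5,8,10,12}
'd' @ 12: {1,2,4,6,9,13}  ✓accept
after full input: {1,2,4,6,9,13}  (accept=1 in)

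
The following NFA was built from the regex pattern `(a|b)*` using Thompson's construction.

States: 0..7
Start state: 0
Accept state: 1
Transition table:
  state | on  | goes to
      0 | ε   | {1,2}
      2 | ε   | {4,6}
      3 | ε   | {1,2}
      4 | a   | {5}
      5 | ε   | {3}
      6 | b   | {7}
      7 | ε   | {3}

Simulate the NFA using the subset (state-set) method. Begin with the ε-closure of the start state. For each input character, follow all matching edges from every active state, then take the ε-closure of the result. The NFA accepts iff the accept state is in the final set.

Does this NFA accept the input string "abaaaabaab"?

start: ε-closure({0}) = {0,1,2,4,6}
'a' @ 1: {1,2,3,4,5,6}  [accepting]
'b' @ 2: {1,2,3,4,6,7}  [accepting]
'a' @ 3: {1,2,3,4,5,6}  [accepting]
'a' @ 4: {1,2,3,4,5,6}  [accepting]
'a' @ 5: {1,2,3,4,5,6}  [accepting]
'a' @ 6: {1,2,3,4,5,6}  [accepting]
'b' @ 7: {1,2,3,4,6,7}  [accepting]
'a' @ 8: {1,2,3,4,5,6}  [accepting]
'a' @ 9: {1,2,3,4,5,6}  [accepting]
'b' @ 10: {1,2,3,4,6,7}  [accepting]
end set {1,2,3,4,6,7} — state 1 in

Answer: ACCEPT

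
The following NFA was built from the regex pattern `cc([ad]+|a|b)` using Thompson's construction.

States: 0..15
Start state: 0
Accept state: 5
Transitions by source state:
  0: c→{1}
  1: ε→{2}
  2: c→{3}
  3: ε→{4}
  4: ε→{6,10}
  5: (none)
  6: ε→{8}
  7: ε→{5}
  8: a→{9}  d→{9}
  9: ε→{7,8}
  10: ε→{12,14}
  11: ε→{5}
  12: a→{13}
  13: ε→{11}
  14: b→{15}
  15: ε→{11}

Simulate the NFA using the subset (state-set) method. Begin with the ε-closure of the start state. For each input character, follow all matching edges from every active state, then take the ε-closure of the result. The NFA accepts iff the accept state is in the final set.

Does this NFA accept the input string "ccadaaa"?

Answer: ACCEPT

Trace:
initial (ε-close {0}): {0}
'c' @ 1: {1,2}
'c' @ 2: {3,4,6,8,10,12,14}
'a' @ 3: {5,7,8,9,11,13}  ✓accept
'd' @ 4: {5,7,8,9}  ✓accept
'a' @ 5: {5,7,8,9}  ✓accept
'a' @ 6: {5,7,8,9}  ✓accept
'a' @ 7: {5,7,8,9}  ✓accept
end set {5,7,8,9} — state 5 in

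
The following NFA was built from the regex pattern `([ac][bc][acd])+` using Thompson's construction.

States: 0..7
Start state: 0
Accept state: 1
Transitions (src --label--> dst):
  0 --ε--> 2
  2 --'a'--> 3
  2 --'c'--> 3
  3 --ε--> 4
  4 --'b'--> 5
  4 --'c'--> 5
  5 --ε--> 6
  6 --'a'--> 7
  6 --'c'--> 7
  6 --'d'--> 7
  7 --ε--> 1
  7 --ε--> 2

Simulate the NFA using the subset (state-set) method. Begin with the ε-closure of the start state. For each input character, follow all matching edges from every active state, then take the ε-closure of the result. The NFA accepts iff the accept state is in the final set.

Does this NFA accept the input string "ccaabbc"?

start: ε-closure({0}) = {0,2}
'c' @ 1: {3,4}
'c' @ 2: {5,6}
'a' @ 3: {1,2,7}  (accept∈set)
'a' @ 4: {3,4}
'b' @ 5: {5,6}
'b' @ 6: {}  — dead — no transitions
rest 'c' ignored (set empty)
end set {} — state 1 not in

Answer: REJECT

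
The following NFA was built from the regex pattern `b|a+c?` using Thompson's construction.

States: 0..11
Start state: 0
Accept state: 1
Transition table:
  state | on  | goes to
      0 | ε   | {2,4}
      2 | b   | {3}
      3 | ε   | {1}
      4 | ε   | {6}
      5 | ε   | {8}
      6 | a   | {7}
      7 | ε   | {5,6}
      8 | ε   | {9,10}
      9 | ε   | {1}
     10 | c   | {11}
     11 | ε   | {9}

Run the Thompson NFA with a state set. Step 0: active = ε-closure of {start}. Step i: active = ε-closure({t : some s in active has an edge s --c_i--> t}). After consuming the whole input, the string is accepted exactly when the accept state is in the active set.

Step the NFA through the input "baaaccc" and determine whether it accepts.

S₀ = ε-closure({0}) = {0,2,4,6}
'b' @ 1: {1,3}  ✓accept
'a' @ 2: {}  — no active states
rest 'aaccc' ignored (set empty)
after full input: {}  (accept=1 not in)

Answer: REJECT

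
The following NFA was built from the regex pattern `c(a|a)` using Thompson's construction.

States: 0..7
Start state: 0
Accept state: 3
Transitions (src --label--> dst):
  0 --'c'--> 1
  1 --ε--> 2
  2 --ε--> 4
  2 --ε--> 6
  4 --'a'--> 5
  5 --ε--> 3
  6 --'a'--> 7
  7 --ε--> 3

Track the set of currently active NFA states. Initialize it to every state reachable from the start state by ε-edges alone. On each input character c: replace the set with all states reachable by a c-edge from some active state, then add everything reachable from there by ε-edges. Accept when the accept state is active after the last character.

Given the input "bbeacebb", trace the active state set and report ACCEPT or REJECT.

initial (ε-close {0}): {0}
'b' @ 1: {}  — state set empty
rest 'beacebb' ignored (set empty)
after full input: {}  (accept=3 not in)

Answer: REJECT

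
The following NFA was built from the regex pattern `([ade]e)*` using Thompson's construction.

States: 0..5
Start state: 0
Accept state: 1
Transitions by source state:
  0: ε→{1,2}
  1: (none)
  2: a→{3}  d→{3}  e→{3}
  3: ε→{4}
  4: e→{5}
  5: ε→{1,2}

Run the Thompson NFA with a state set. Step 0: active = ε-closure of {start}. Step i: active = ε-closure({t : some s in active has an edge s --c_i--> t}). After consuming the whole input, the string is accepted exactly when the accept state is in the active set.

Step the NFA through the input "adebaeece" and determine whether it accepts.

S₀ = ε-closure({0}) = {0,1,2}
'a' @ 1: {3,4}
'd' @ 2: {}  — state set empty
rest 'ebaeece' ignored (set empty)
after full input: {}  (accept=1 not in)

Answer: REJECT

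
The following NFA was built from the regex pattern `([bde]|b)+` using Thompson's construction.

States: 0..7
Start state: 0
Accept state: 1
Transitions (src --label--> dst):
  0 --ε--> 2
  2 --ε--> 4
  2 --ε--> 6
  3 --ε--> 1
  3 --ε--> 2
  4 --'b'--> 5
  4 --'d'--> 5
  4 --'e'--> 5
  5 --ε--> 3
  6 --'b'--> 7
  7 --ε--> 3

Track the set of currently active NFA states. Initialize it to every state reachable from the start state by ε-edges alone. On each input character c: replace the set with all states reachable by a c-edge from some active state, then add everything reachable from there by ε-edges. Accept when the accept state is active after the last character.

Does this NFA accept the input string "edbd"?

Answer: ACCEPT

Steps:
S₀ = ε-closure({0}) = {0,2,4,6}
'e' @ 1: {1,2,3,4,5,6}  [accepting]
'd' @ 2: {1,2,3,4,5,6}  [accepting]
'b' @ 3: {1,2,3,4,5,6,7}  [accepting]
'd' @ 4: {1,2,3,4,5,6}  [accepting]
end set {1,2,3,4,5,6} — state 1 in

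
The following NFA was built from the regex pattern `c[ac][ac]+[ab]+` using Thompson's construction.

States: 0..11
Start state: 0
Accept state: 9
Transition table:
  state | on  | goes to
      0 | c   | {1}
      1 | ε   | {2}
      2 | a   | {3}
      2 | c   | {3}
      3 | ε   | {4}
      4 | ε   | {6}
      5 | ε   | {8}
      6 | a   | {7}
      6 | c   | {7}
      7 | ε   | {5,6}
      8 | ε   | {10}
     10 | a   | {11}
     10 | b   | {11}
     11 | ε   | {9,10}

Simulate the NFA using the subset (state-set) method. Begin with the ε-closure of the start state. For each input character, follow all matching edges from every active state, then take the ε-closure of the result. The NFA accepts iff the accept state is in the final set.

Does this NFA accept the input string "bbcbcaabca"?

Answer: REJECT

Steps:
start: ε-closure({0}) = {0}
'b' @ 1: {}  — no active states
rest 'bcbcaabca' ignored (set empty)
end set {} — state 9 not in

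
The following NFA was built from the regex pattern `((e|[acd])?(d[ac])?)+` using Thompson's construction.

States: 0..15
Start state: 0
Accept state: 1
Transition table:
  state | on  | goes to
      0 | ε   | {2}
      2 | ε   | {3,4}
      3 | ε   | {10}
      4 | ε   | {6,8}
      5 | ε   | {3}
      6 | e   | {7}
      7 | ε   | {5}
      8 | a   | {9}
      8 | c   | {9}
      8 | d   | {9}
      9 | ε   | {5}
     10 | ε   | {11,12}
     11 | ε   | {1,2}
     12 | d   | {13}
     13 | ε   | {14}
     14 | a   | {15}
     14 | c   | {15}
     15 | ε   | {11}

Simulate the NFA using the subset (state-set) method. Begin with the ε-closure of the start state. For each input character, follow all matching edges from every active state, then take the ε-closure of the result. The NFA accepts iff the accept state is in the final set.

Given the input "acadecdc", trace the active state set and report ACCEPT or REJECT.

S₀ = ε-closure({0}) = {0,1,2,3,4,6,8,10,11,12}
'a' @ 1: {1,2,3,4,5,6,8,9,10,11,12}  (accept∈set)
'c' @ 2: {1,2,3,4,5,6,8,9,10,11,12}  (accept∈set)
'a' @ 3: {1,2,3,4,5,6,8,9,10,11,12}  (accept∈set)
'd' @ 4: {1,2,3,4,5,6,8,9,10,11,12,13,14}  (accept∈set)
'e' @ 5: {1,2,3,4,5,6,7,8,10,11,12}  (accept∈set)
'c' @ 6: {1,2,3,4,5,6,8,9,10,11,12}  (accept∈set)
'd' @ 7: {1,2,3,4,5,6,8,9,10,11,12,13,14}  (accept∈set)
'c' @ 8: {1,2,3,4,5,6,8,9,10,11,12,15}  (accept∈set)
after full input: {1,2,3,4,5,6,8,9,10,11,12,15}  (accept=1 in)

Answer: ACCEPT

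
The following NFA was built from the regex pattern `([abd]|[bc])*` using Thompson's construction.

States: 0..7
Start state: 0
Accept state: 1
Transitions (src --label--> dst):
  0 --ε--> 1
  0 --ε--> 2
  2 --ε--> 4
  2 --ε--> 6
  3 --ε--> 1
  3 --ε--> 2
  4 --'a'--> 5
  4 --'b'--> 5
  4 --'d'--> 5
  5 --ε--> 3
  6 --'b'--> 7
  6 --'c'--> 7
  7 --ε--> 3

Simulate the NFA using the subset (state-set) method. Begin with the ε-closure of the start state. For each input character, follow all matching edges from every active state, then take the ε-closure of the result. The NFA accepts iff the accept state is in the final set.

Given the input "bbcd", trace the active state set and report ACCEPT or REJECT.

Answer: ACCEPT

Trace:
initial (ε-close {0}): {0,1,2,4,6}
'b' @ 1: {1,2,3,4,5,6,7}  [accepting]
'b' @ 2: {1,2,3,4,5,6,7}  [accepting]
'c' @ 3: {1,2,3,4,6,7}  [accepting]
'd' @ 4: {1,2,3,4,5,6}  [accepting]
final: {1,2,3,4,5,6}; accept 1 in set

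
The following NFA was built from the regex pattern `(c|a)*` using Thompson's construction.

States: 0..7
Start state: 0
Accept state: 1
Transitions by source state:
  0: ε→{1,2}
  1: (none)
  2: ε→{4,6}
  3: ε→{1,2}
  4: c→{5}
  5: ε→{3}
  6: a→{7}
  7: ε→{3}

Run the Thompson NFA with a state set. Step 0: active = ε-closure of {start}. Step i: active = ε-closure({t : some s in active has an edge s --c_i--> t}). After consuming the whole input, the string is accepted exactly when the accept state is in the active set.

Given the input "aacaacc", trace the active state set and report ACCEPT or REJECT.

Answer: ACCEPT

Trace:
S₀ = ε-closure({0}) = {0,1,2,4,6}
'a' @ 1: {1,2,3,4,6,7}  [accepting]
'a' @ 2: {1,2,3,4,6,7}  [accepting]
'c' @ 3: {1,2,3,4,5,6}  [accepting]
'a' @ 4: {1,2,3,4,6,7}  [accepting]
'a' @ 5: {1,2,3,4,6,7}  [accepting]
'c' @ 6: {1,2,3,4,5,6}  [accepting]
'c' @ 7: {1,2,3,4,5,6}  [accepting]
final: {1,2,3,4,5,6}; accept 1 in set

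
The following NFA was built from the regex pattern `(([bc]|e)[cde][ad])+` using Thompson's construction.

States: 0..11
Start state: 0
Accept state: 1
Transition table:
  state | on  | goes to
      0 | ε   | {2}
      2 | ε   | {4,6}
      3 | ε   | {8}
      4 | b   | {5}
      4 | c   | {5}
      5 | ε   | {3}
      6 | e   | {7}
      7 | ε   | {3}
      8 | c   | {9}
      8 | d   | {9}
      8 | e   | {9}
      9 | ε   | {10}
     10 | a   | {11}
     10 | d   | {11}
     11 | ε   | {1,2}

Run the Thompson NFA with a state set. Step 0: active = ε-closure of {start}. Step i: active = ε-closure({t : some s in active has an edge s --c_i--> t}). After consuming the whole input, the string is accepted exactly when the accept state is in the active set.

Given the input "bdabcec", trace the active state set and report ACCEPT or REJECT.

S₀ = ε-closure({0}) = {0,2,4,6}
'b' @ 1: {3,5,8}
'd' @ 2: {9,10}
'a' @ 3: {1,2,4,6,11}  ✓accept
'b' @ 4: {3,5,8}
'c' @ 5: {9,10}
'e' @ 6: {}  — state set empty
rest 'c' ignored (set empty)
after full input: {}  (accept=1 not in)

Answer: REJECT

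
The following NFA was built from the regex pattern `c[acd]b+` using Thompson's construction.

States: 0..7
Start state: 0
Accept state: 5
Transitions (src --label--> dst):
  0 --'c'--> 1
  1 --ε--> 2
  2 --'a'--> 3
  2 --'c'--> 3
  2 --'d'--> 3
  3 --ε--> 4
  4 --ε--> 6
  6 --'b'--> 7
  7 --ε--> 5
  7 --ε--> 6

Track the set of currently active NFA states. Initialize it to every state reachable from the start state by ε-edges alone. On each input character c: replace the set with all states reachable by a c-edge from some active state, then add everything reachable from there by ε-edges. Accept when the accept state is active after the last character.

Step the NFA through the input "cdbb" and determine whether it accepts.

Answer: ACCEPT

Derivation:
initial (ε-close {0}): {0}
'c' @ 1: {1,2}
'd' @ 2: {3,4,6}
'b' @ 3: {5,6,7}  (accept∈set)
'b' @ 4: {5,6,7}  (accept∈set)
final: {5,6,7}; accept 5 in set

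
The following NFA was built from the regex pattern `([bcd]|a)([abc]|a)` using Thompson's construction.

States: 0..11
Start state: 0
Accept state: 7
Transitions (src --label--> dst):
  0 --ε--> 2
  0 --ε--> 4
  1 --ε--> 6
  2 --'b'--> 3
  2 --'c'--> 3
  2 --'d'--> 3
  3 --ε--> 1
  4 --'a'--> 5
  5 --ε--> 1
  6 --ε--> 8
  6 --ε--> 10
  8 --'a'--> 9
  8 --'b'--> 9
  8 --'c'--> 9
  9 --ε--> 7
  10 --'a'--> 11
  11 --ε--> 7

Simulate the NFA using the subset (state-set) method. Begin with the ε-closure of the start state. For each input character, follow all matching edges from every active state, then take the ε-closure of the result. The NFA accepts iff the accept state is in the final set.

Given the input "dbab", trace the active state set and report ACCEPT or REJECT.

Answer: REJECT

Trace:
S₀ = ε-closure({0}) = {0,2,4}
'd' @ 1: {1,3,6,8,10}
'b' @ 2: {7,9}  ✓accept
'a' @ 3: {}  — state set empty
rest 'b' ignored (set empty)
end set {} — state 7 not in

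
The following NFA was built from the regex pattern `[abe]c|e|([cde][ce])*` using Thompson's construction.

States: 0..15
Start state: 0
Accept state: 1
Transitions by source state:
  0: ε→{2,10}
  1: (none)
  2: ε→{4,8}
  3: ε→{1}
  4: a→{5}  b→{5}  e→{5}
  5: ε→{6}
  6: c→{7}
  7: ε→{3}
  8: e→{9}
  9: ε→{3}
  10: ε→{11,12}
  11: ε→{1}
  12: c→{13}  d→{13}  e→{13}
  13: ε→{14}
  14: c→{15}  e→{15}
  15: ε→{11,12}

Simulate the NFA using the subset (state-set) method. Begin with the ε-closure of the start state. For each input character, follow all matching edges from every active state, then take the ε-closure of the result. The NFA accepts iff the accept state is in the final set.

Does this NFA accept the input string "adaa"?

S₀ = ε-closure({0}) = {0,1,2,4,8,10,11,12}
'a' @ 1: {5,6}
'd' @ 2: {}  — dead — no transitions
rest 'aa' ignored (set empty)
final: {}; accept 1 not in set

Answer: REJECT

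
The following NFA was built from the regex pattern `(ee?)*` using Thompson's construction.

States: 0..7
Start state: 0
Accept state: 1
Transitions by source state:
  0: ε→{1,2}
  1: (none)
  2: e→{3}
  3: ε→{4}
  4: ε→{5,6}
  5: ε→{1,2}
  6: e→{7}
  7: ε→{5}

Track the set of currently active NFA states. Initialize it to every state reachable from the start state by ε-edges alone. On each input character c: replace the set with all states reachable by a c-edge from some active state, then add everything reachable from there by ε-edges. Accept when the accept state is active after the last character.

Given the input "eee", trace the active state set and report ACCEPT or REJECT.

start: ε-closure({0}) = {0,1,2}
'e' @ 1: {1,2,3,4,5,6}  [accepting]
'e' @ 2: {1,2,3,4,5,6,7}  [accepting]
'e' @ 3: {1,2,3,4,5,6,7}  [accepting]
final: {1,2,3,4,5,6,7}; accept 1 in set

Answer: ACCEPT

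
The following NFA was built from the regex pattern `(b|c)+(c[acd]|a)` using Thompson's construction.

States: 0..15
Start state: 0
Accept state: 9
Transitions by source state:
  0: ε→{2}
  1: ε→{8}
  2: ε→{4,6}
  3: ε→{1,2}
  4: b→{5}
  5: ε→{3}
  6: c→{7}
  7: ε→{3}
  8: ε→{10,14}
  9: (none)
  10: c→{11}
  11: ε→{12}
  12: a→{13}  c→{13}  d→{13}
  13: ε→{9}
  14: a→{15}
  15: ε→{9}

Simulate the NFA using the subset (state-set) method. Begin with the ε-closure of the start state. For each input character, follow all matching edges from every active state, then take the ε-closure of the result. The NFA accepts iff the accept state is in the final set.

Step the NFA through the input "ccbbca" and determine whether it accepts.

initial (ε-close {0}): {0,2,4,6}
'c' @ 1: {1,2,3,4,6,7,8,10,14}
'c' @ 2: {1,2,3,4,6,7,8,10,11,12,14}
'b' @ 3: {1,2,3,4,5,6,8,10,14}
'b' @ 4: {1,2,3,4,5,6,8,10,14}
'c' @ 5: {1,2,3,4,6,7,8,10,11,12,14}
'a' @ 6: {9,13,15}  (accept∈set)
end set {9,13,15} — state 9 in

Answer: ACCEPT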